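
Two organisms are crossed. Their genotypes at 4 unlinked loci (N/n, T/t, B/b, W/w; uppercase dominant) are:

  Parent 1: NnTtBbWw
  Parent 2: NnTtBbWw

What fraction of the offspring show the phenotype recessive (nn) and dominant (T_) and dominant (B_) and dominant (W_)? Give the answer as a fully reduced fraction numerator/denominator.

NnTtBbWw gametes: NTBW×1, NTBw×1, NTbW×1, NTbw×1, NtBW×1, NtBw×1, NtbW×1, Ntbw×1, nTBW×1, nTBw×1, nTbW×1, nTbw×1, ntBW×1, ntBw×1, ntbW×1, ntbw×1
NnTtBbWw gametes: NTBW×1, NTBw×1, NTbW×1, NTbw×1, NtBW×1, NtBw×1, NtbW×1, Ntbw×1, nTBW×1, nTBw×1, nTbW×1, nTbw×1, ntBW×1, ntBw×1, ntbW×1, ntbw×1
NnTtBbWw×NnTtBbWw grid (16·16=256): NNTTBBWW=1 NNTTBBWw=2 NNTTBBww=1 NNTTBbWW=2 NNTTBbWw=4 NNTTBbww=2 NNTTbbWW=1 NNTTbbWw=2 NNTTbbww=1 NNTtBBWW=2 NNTtBBWw=4 NNTtBBww=2 NNTtBbWW=4 NNTtBbWw=8 NNTtBbww=4 NNTtbbWW=2 NNTtbbWw=4 NNTtbbww=2 NNttBBWW=1 NNttBBWw=2 NNttBBww=1 NNttBbWW=2 NNttBbWw=4 NNttBbww=2 NNttbbWW=1 NNttbbWw=2 NNttbbww=1 NnTTBBWW=2 NnTTBBWw=4 NnTTBBww=2 NnTTBbWW=4 NnTTBbWw=8 NnTTBbww=4 NnTTbbWW=2 NnTTbbWw=4 NnTTbbww=2 NnTtBBWW=4 NnTtBBWw=8 NnTtBBww=4 NnTtBbWW=8 NnTtBbWw=16 NnTtBbww=8 NnTtbbWW=4 NnTtbbWw=8 NnTtbbww=4 NnttBBWW=2 NnttBBWw=4 NnttBBww=2 NnttBbWW=4 NnttBbWw=8 NnttBbww=4 NnttbbWW=2 NnttbbWw=4 Nnttbbww=2 nnTTBBWW=1 nnTTBBWw=2 nnTTBBww=1 nnTTBbWW=2 nnTTBbWw=4 nnTTBbww=2 nnTTbbWW=1 nnTTbbWw=2 nnTTbbww=1 nnTtBBWW=2 nnTtBBWw=4 nnTtBBww=2 nnTtBbWW=4 nnTtBbWw=8 nnTtBbww=4 nnTtbbWW=2 nnTtbbWw=4 nnTtbbww=2 nnttBBWW=1 nnttBBWw=2 nnttBBww=1 nnttBbWW=2 nnttBbWw=4 nnttBbww=2 nnttbbWW=1 nnttbbWw=2 nnttbbww=1
nn T_ B_ W_ hits 27/256; gcd=1; 27÷1/256÷1 = 27/256

P(nn T_ B_ W_) = 27/256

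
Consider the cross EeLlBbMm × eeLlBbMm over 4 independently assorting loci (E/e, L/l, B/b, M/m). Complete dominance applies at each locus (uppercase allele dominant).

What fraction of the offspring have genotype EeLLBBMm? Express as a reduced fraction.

P(EeLLBBMm) = 1/64

EeLlBbMm gametes: ELBM×1, ELBm×1, ELbM×1, ELbm×1, ElBM×1, ElBm×1, ElbM×1, Elbm×1, eLBM×1, eLBm×1, eLbM×1, eLbm×1, elBM×1, elBm×1, elbM×1, elbm×1
eeLlBbMm gametes: eLBM×2, eLBm×2, eLbM×2, eLbm×2, elBM×2, elBm×2, elbM×2, elbm×2
EeLlBbMm×eeLlBbMm grid (16·16=256): EeLLBBMM=2 EeLLBBMm=4 EeLLBBmm=2 EeLLBbMM=4 EeLLBbMm=8 EeLLBbmm=4 EeLLbbMM=2 EeLLbbMm=4 EeLLbbmm=2 EeLlBBMM=4 EeLlBBMm=8 EeLlBBmm=4 EeLlBbMM=8 EeLlBbMm=16 EeLlBbmm=8 EeLlbbMM=4 EeLlbbMm=8 EeLlbbmm=4 EellBBMM=2 EellBBMm=4 EellBBmm=2 EellBbMM=4 EellBbMm=8 EellBbmm=4 EellbbMM=2 EellbbMm=4 Eellbbmm=2 eeLLBBMM=2 eeLLBBMm=4 eeLLBBmm=2 eeLLBbMM=4 eeLLBbMm=8 eeLLBbmm=4 eeLLbbMM=2 eeLLbbMm=4 eeLLbbmm=2 eeLlBBMM=4 eeLlBBMm=8 eeLlBBmm=4 eeLlBbMM=8 eeLlBbMm=16 eeLlBbmm=8 eeLlbbMM=4 eeLlbbMm=8 eeLlbbmm=4 eellBBMM=2 eellBBMm=4 eellBBmm=2 eellBbMM=4 eellBbMm=8 eellBbmm=4 eellbbMM=2 eellbbMm=4 eellbbmm=2
EeLLBBMm hits 4/256; gcd=4; 4÷4/256÷4 = 1/64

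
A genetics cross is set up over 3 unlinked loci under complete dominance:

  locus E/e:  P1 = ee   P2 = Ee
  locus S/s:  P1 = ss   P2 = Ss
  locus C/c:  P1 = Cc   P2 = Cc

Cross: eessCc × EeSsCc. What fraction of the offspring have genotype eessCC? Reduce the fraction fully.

P(eessCC) = 1/16

eessCc gametes: esC×4, esc×4
EeSsCc gametes: ESC×1, ESc×1, EsC×1, Esc×1, eSC×1, eSc×1, esC×1, esc×1
eessCc×EeSsCc grid (8·8=64): EeSsCC=4 EeSsCc=8 EeSscc=4 EessCC=4 EessCc=8 Eesscc=4 eeSsCC=4 eeSsCc=8 eeSscc=4 eessCC=4 eessCc=8 eesscc=4
eessCC hits 4/64; gcd=4; 4÷4/64÷4 = 1/16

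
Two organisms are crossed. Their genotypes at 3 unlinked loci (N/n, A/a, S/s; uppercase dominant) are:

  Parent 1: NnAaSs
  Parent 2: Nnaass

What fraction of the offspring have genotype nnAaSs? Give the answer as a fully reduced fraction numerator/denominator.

NnAaSs gametes: NAS×1, NAs×1, NaS×1, Nas×1, nAS×1, nAs×1, naS×1, nas×1
Nnaass gametes: Nas×4, nas×4
NnAaSs×Nnaass grid (8·8=64): NNAaSs=4 NNAass=4 NNaaSs=4 NNaass=4 NnAaSs=8 NnAass=8 NnaaSs=8 Nnaass=8 nnAaSs=4 nnAass=4 nnaaSs=4 nnaass=4
nnAaSs hits 4/64; gcd=4; 4÷4/64÷4 = 1/16

P(nnAaSs) = 1/16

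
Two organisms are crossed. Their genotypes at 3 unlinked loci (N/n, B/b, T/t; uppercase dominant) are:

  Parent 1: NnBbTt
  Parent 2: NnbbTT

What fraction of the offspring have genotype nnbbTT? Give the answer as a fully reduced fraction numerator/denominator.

NnBbTt gametes: NBT×1, NBt×1, NbT×1, Nbt×1, nBT×1, nBt×1, nbT×1, nbt×1
NnbbTT gametes: NbT×4, nbT×4
NnBbTt×NnbbTT grid (8·8=64): NNBbTT=4 NNBbTt=4 NNbbTT=4 NNbbTt=4 NnBbTT=8 NnBbTt=8 NnbbTT=8 NnbbTt=8 nnBbTT=4 nnBbTt=4 nnbbTT=4 nnbbTt=4
nnbbTT hits 4/64; gcd=4; 4÷4/64÷4 = 1/16

P(nnbbTT) = 1/16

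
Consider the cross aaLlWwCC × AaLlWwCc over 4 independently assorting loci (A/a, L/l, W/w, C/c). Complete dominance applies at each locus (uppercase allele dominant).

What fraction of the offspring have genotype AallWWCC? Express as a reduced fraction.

aaLlWwCC gametes: aLWC×4, aLwC×4, alWC×4, alwC×4
AaLlWwCc gametes: ALWC×1, ALWc×1, ALwC×1, ALwc×1, AlWC×1, AlWc×1, AlwC×1, Alwc×1, aLWC×1, aLWc×1, aLwC×1, aLwc×1, alWC×1, alWc×1, alwC×1, alwc×1
aaLlWwCC×AaLlWwCc grid (16·16=256): AaLLWWCC=4 AaLLWWCc=4 AaLLWwCC=8 AaLLWwCc=8 AaLLwwCC=4 AaLLwwCc=4 AaLlWWCC=8 AaLlWWCc=8 AaLlWwCC=16 AaLlWwCc=16 AaLlwwCC=8 AaLlwwCc=8 AallWWCC=4 AallWWCc=4 AallWwCC=8 AallWwCc=8 AallwwCC=4 AallwwCc=4 aaLLWWCC=4 aaLLWWCc=4 aaLLWwCC=8 aaLLWwCc=8 aaLLwwCC=4 aaLLwwCc=4 aaLlWWCC=8 aaLlWWCc=8 aaLlWwCC=16 aaLlWwCc=16 aaLlwwCC=8 aaLlwwCc=8 aallWWCC=4 aallWWCc=4 aallWwCC=8 aallWwCc=8 aallwwCC=4 aallwwCc=4
AallWWCC hits 4/256; gcd=4; 4÷4/256÷4 = 1/64

P(AallWWCC) = 1/64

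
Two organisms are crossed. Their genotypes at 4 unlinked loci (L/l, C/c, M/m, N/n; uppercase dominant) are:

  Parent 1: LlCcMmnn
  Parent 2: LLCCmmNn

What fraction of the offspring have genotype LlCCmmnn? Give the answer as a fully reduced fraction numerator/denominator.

P(LlCCmmnn) = 1/16

LlCcMmnn gametes: LCMn×2, LCmn×2, LcMn×2, Lcmn×2, lCMn×2, lCmn×2, lcMn×2, lcmn×2
LLCCmmNn gametes: LCmN×8, LCmn×8
LlCcMmnn×LLCCmmNn grid (16·16=256): LLCCMmNn=16 LLCCMmnn=16 LLCCmmNn=16 LLCCmmnn=16 LLCcMmNn=16 LLCcMmnn=16 LLCcmmNn=16 LLCcmmnn=16 LlCCMmNn=16 LlCCMmnn=16 LlCCmmNn=16 LlCCmmnn=16 LlCcMmNn=16 LlCcMmnn=16 LlCcmmNn=16 LlCcmmnn=16
LlCCmmnn hits 16/256; gcd=16; 16÷16/256÷16 = 1/16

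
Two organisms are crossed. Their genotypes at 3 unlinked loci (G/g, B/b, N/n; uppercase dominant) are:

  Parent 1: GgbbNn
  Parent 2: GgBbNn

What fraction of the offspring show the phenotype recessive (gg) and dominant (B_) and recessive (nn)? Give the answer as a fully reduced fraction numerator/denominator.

P(gg B_ nn) = 1/32

GgbbNn gametes: GbN×2, Gbn×2, gbN×2, gbn×2
GgBbNn gametes: GBN×1, GBn×1, GbN×1, Gbn×1, gBN×1, gBn×1, gbN×1, gbn×1
GgbbNn×GgBbNn grid (8·8=64): GGBbNN=2 GGBbNn=4 GGBbnn=2 GGbbNN=2 GGbbNn=4 GGbbnn=2 GgBbNN=4 GgBbNn=8 GgBbnn=4 GgbbNN=4 GgbbNn=8 Ggbbnn=4 ggBbNN=2 ggBbNn=4 ggBbnn=2 ggbbNN=2 ggbbNn=4 ggbbnn=2
gg B_ nn hits 2/64; gcd=2; 2÷2/64÷2 = 1/32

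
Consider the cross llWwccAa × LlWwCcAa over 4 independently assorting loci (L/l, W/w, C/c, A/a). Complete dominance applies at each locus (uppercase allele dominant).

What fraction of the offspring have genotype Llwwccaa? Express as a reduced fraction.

llWwccAa gametes: lWcA×4, lWca×4, lwcA×4, lwca×4
LlWwCcAa gametes: LWCA×1, LWCa×1, LWcA×1, LWca×1, LwCA×1, LwCa×1, LwcA×1, Lwca×1, lWCA×1, lWCa×1, lWcA×1, lWca×1, lwCA×1, lwCa×1, lwcA×1, lwca×1
llWwccAa×LlWwCcAa grid (16·16=256): LlWWCcAA=4 LlWWCcAa=8 LlWWCcaa=4 LlWWccAA=4 LlWWccAa=8 LlWWccaa=4 LlWwCcAA=8 LlWwCcAa=16 LlWwCcaa=8 LlWwccAA=8 LlWwccAa=16 LlWwccaa=8 LlwwCcAA=4 LlwwCcAa=8 LlwwCcaa=4 LlwwccAA=4 LlwwccAa=8 Llwwccaa=4 llWWCcAA=4 llWWCcAa=8 llWWCcaa=4 llWWccAA=4 llWWccAa=8 llWWccaa=4 llWwCcAA=8 llWwCcAa=16 llWwCcaa=8 llWwccAA=8 llWwccAa=16 llWwccaa=8 llwwCcAA=4 llwwCcAa=8 llwwCcaa=4 llwwccAA=4 llwwccAa=8 llwwccaa=4
Llwwccaa hits 4/256; gcd=4; 4÷4/256÷4 = 1/64

P(Llwwccaa) = 1/64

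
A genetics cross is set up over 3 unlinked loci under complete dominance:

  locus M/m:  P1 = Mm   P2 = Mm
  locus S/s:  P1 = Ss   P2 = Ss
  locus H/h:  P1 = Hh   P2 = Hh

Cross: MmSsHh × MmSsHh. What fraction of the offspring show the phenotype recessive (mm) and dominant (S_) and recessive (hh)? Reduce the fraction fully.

P(mm S_ hh) = 3/64

MmSsHh gametes: MSH×1, MSh×1, MsH×1, Msh×1, mSH×1, mSh×1, msH×1, msh×1
MmSsHh gametes: MSH×1, MSh×1, MsH×1, Msh×1, mSH×1, mSh×1, msH×1, msh×1
MmSsHh×MmSsHh grid (8·8=64): MMSSHH=1 MMSSHh=2 MMSShh=1 MMSsHH=2 MMSsHh=4 MMSshh=2 MMssHH=1 MMssHh=2 MMsshh=1 MmSSHH=2 MmSSHh=4 MmSShh=2 MmSsHH=4 MmSsHh=8 MmSshh=4 MmssHH=2 MmssHh=4 Mmsshh=2 mmSSHH=1 mmSSHh=2 mmSShh=1 mmSsHH=2 mmSsHh=4 mmSshh=2 mmssHH=1 mmssHh=2 mmsshh=1
mm S_ hh hits 3/64; gcd=1; 3÷1/64÷1 = 3/64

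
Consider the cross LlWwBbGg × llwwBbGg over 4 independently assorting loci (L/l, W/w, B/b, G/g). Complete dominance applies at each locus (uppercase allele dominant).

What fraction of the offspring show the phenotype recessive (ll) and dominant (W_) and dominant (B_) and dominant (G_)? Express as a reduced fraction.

LlWwBbGg gametes: LWBG×1, LWBg×1, LWbG×1, LWbg×1, LwBG×1, LwBg×1, LwbG×1, Lwbg×1, lWBG×1, lWBg×1, lWbG×1, lWbg×1, lwBG×1, lwBg×1, lwbG×1, lwbg×1
llwwBbGg gametes: lwBG×4, lwBg×4, lwbG×4, lwbg×4
LlWwBbGg×llwwBbGg grid (16·16=256): LlWwBBGG=4 LlWwBBGg=8 LlWwBBgg=4 LlWwBbGG=8 LlWwBbGg=16 LlWwBbgg=8 LlWwbbGG=4 LlWwbbGg=8 LlWwbbgg=4 LlwwBBGG=4 LlwwBBGg=8 LlwwBBgg=4 LlwwBbGG=8 LlwwBbGg=16 LlwwBbgg=8 LlwwbbGG=4 LlwwbbGg=8 Llwwbbgg=4 llWwBBGG=4 llWwBBGg=8 llWwBBgg=4 llWwBbGG=8 llWwBbGg=16 llWwBbgg=8 llWwbbGG=4 llWwbbGg=8 llWwbbgg=4 llwwBBGG=4 llwwBBGg=8 llwwBBgg=4 llwwBbGG=8 llwwBbGg=16 llwwBbgg=8 llwwbbGG=4 llwwbbGg=8 llwwbbgg=4
ll W_ B_ G_ hits 36/256; gcd=4; 36÷4/256÷4 = 9/64

P(ll W_ B_ G_) = 9/64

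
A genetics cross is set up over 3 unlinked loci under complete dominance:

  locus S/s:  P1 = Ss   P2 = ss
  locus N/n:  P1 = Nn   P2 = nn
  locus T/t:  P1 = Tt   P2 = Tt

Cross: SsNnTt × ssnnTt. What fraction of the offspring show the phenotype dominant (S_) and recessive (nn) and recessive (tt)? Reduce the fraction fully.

P(S_ nn tt) = 1/16

SsNnTt gametes: SNT×1, SNt×1, SnT×1, Snt×1, sNT×1, sNt×1, snT×1, snt×1
ssnnTt gametes: snT×4, snt×4
SsNnTt×ssnnTt grid (8·8=64): SsNnTT=4 SsNnTt=8 SsNntt=4 SsnnTT=4 SsnnTt=8 Ssnntt=4 ssNnTT=4 ssNnTt=8 ssNntt=4 ssnnTT=4 ssnnTt=8 ssnntt=4
S_ nn tt hits 4/64; gcd=4; 4÷4/64÷4 = 1/16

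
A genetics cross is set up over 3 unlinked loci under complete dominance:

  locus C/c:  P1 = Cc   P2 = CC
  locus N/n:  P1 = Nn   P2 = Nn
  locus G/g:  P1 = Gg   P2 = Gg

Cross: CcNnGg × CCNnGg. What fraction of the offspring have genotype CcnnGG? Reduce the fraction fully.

CcNnGg gametes: CNG×1, CNg×1, CnG×1, Cng×1, cNG×1, cNg×1, cnG×1, cng×1
CCNnGg gametes: CNG×2, CNg×2, CnG×2, Cng×2
CcNnGg×CCNnGg grid (8·8=64): CCNNGG=2 CCNNGg=4 CCNNgg=2 CCNnGG=4 CCNnGg=8 CCNngg=4 CCnnGG=2 CCnnGg=4 CCnngg=2 CcNNGG=2 CcNNGg=4 CcNNgg=2 CcNnGG=4 CcNnGg=8 CcNngg=4 CcnnGG=2 CcnnGg=4 Ccnngg=2
CcnnGG hits 2/64; gcd=2; 2÷2/64÷2 = 1/32

P(CcnnGG) = 1/32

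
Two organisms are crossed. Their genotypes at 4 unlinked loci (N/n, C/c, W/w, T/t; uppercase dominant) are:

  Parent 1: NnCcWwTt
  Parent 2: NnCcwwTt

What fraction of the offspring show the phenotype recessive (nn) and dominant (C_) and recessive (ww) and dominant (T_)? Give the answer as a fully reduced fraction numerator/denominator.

P(nn C_ ww T_) = 9/128

NnCcWwTt gametes: NCWT×1, NCWt×1, NCwT×1, NCwt×1, NcWT×1, NcWt×1, NcwT×1, Ncwt×1, nCWT×1, nCWt×1, nCwT×1, nCwt×1, ncWT×1, ncWt×1, ncwT×1, ncwt×1
NnCcwwTt gametes: NCwT×2, NCwt×2, NcwT×2, Ncwt×2, nCwT×2, nCwt×2, ncwT×2, ncwt×2
NnCcWwTt×NnCcwwTt grid (16·16=256): NNCCWwTT=2 NNCCWwTt=4 NNCCWwtt=2 NNCCwwTT=2 NNCCwwTt=4 NNCCwwtt=2 NNCcWwTT=4 NNCcWwTt=8 NNCcWwtt=4 NNCcwwTT=4 NNCcwwTt=8 NNCcwwtt=4 NNccWwTT=2 NNccWwTt=4 NNccWwtt=2 NNccwwTT=2 NNccwwTt=4 NNccwwtt=2 NnCCWwTT=4 NnCCWwTt=8 NnCCWwtt=4 NnCCwwTT=4 NnCCwwTt=8 NnCCwwtt=4 NnCcWwTT=8 NnCcWwTt=16 NnCcWwtt=8 NnCcwwTT=8 NnCcwwTt=16 NnCcwwtt=8 NnccWwTT=4 NnccWwTt=8 NnccWwtt=4 NnccwwTT=4 NnccwwTt=8 Nnccwwtt=4 nnCCWwTT=2 nnCCWwTt=4 nnCCWwtt=2 nnCCwwTT=2 nnCCwwTt=4 nnCCwwtt=2 nnCcWwTT=4 nnCcWwTt=8 nnCcWwtt=4 nnCcwwTT=4 nnCcwwTt=8 nnCcwwtt=4 nnccWwTT=2 nnccWwTt=4 nnccWwtt=2 nnccwwTT=2 nnccwwTt=4 nnccwwtt=2
nn C_ ww T_ hits 18/256; gcd=2; 18÷2/256÷2 = 9/128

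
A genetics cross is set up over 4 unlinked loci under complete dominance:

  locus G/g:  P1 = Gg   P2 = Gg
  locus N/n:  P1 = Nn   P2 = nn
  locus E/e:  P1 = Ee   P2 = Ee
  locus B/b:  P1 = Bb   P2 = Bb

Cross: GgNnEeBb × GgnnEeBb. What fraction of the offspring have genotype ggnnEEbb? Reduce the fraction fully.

GgNnEeBb gametes: GNEB×1, GNEb×1, GNeB×1, GNeb×1, GnEB×1, GnEb×1, GneB×1, Gneb×1, gNEB×1, gNEb×1, gNeB×1, gNeb×1, gnEB×1, gnEb×1, gneB×1, gneb×1
GgnnEeBb gametes: GnEB×2, GnEb×2, GneB×2, Gneb×2, gnEB×2, gnEb×2, gneB×2, gneb×2
GgNnEeBb×GgnnEeBb grid (16·16=256): GGNnEEBB=2 GGNnEEBb=4 GGNnEEbb=2 GGNnEeBB=4 GGNnEeBb=8 GGNnEebb=4 GGNneeBB=2 GGNneeBb=4 GGNneebb=2 GGnnEEBB=2 GGnnEEBb=4 GGnnEEbb=2 GGnnEeBB=4 GGnnEeBb=8 GGnnEebb=4 GGnneeBB=2 GGnneeBb=4 GGnneebb=2 GgNnEEBB=4 GgNnEEBb=8 GgNnEEbb=4 GgNnEeBB=8 GgNnEeBb=16 GgNnEebb=8 GgNneeBB=4 GgNneeBb=8 GgNneebb=4 GgnnEEBB=4 GgnnEEBb=8 GgnnEEbb=4 GgnnEeBB=8 GgnnEeBb=16 GgnnEebb=8 GgnneeBB=4 GgnneeBb=8 Ggnneebb=4 ggNnEEBB=2 ggNnEEBb=4 ggNnEEbb=2 ggNnEeBB=4 ggNnEeBb=8 ggNnEebb=4 ggNneeBB=2 ggNneeBb=4 ggNneebb=2 ggnnEEBB=2 ggnnEEBb=4 ggnnEEbb=2 ggnnEeBB=4 ggnnEeBb=8 ggnnEebb=4 ggnneeBB=2 ggnneeBb=4 ggnneebb=2
ggnnEEbb hits 2/256; gcd=2; 2÷2/256÷2 = 1/128

P(ggnnEEbb) = 1/128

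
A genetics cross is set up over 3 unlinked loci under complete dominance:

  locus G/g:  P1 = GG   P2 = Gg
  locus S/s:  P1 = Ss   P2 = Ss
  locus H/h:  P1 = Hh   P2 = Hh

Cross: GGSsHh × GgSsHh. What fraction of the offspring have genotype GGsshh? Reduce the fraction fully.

GGSsHh gametes: GSH×2, GSh×2, GsH×2, Gsh×2
GgSsHh gametes: GSH×1, GSh×1, GsH×1, Gsh×1, gSH×1, gSh×1, gsH×1, gsh×1
GGSsHh×GgSsHh grid (8·8=64): GGSSHH=2 GGSSHh=4 GGSShh=2 GGSsHH=4 GGSsHh=8 GGSshh=4 GGssHH=2 GGssHh=4 GGsshh=2 GgSSHH=2 GgSSHh=4 GgSShh=2 GgSsHH=4 GgSsHh=8 GgSshh=4 GgssHH=2 GgssHh=4 Ggsshh=2
GGsshh hits 2/64; gcd=2; 2÷2/64÷2 = 1/32

P(GGsshh) = 1/32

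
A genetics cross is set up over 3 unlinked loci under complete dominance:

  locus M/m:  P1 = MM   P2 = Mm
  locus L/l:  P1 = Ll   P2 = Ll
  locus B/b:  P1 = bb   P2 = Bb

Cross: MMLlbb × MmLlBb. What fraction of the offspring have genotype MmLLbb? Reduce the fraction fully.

MMLlbb gametes: MLb×4, Mlb×4
MmLlBb gametes: MLB×1, MLb×1, MlB×1, Mlb×1, mLB×1, mLb×1, mlB×1, mlb×1
MMLlbb×MmLlBb grid (8·8=64): MMLLBb=4 MMLLbb=4 MMLlBb=8 MMLlbb=8 MMllBb=4 MMllbb=4 MmLLBb=4 MmLLbb=4 MmLlBb=8 MmLlbb=8 MmllBb=4 Mmllbb=4
MmLLbb hits 4/64; gcd=4; 4÷4/64÷4 = 1/16

P(MmLLbb) = 1/16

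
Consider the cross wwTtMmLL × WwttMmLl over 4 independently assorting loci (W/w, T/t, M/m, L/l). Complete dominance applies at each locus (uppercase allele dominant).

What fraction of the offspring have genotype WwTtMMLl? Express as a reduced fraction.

wwTtMmLL gametes: wTML×4, wTmL×4, wtML×4, wtmL×4
WwttMmLl gametes: WtML×2, WtMl×2, WtmL×2, Wtml×2, wtML×2, wtMl×2, wtmL×2, wtml×2
wwTtMmLL×WwttMmLl grid (16·16=256): WwTtMMLL=8 WwTtMMLl=8 WwTtMmLL=16 WwTtMmLl=16 WwTtmmLL=8 WwTtmmLl=8 WwttMMLL=8 WwttMMLl=8 WwttMmLL=16 WwttMmLl=16 WwttmmLL=8 WwttmmLl=8 wwTtMMLL=8 wwTtMMLl=8 wwTtMmLL=16 wwTtMmLl=16 wwTtmmLL=8 wwTtmmLl=8 wwttMMLL=8 wwttMMLl=8 wwttMmLL=16 wwttMmLl=16 wwttmmLL=8 wwttmmLl=8
WwTtMMLl hits 8/256; gcd=8; 8÷8/256÷8 = 1/32

P(WwTtMMLl) = 1/32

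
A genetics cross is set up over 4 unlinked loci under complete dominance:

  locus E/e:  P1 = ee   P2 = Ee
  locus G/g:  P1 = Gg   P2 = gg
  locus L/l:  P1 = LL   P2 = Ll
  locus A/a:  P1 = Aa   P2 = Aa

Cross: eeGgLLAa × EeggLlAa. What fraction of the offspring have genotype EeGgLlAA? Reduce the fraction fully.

P(EeGgLlAA) = 1/32

eeGgLLAa gametes: eGLA×4, eGLa×4, egLA×4, egLa×4
EeggLlAa gametes: EgLA×2, EgLa×2, EglA×2, Egla×2, egLA×2, egLa×2, eglA×2, egla×2
eeGgLLAa×EeggLlAa grid (16·16=256): EeGgLLAA=8 EeGgLLAa=16 EeGgLLaa=8 EeGgLlAA=8 EeGgLlAa=16 EeGgLlaa=8 EeggLLAA=8 EeggLLAa=16 EeggLLaa=8 EeggLlAA=8 EeggLlAa=16 EeggLlaa=8 eeGgLLAA=8 eeGgLLAa=16 eeGgLLaa=8 eeGgLlAA=8 eeGgLlAa=16 eeGgLlaa=8 eeggLLAA=8 eeggLLAa=16 eeggLLaa=8 eeggLlAA=8 eeggLlAa=16 eeggLlaa=8
EeGgLlAA hits 8/256; gcd=8; 8÷8/256÷8 = 1/32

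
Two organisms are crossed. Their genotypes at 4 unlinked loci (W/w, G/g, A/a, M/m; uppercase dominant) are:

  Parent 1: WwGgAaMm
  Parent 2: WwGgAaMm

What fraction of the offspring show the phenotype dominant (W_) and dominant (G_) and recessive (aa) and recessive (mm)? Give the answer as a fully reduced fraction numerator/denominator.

WwGgAaMm gametes: WGAM×1, WGAm×1, WGaM×1, WGam×1, WgAM×1, WgAm×1, WgaM×1, Wgam×1, wGAM×1, wGAm×1, wGaM×1, wGam×1, wgAM×1, wgAm×1, wgaM×1, wgam×1
WwGgAaMm gametes: WGAM×1, WGAm×1, WGaM×1, WGam×1, WgAM×1, WgAm×1, WgaM×1, Wgam×1, wGAM×1, wGAm×1, wGaM×1, wGam×1, wgAM×1, wgAm×1, wgaM×1, wgam×1
WwGgAaMm×WwGgAaMm grid (16·16=256): WWGGAAMM=1 WWGGAAMm=2 WWGGAAmm=1 WWGGAaMM=2 WWGGAaMm=4 WWGGAamm=2 WWGGaaMM=1 WWGGaaMm=2 WWGGaamm=1 WWGgAAMM=2 WWGgAAMm=4 WWGgAAmm=2 WWGgAaMM=4 WWGgAaMm=8 WWGgAamm=4 WWGgaaMM=2 WWGgaaMm=4 WWGgaamm=2 WWggAAMM=1 WWggAAMm=2 WWggAAmm=1 WWggAaMM=2 WWggAaMm=4 WWggAamm=2 WWggaaMM=1 WWggaaMm=2 WWggaamm=1 WwGGAAMM=2 WwGGAAMm=4 WwGGAAmm=2 WwGGAaMM=4 WwGGAaMm=8 WwGGAamm=4 WwGGaaMM=2 WwGGaaMm=4 WwGGaamm=2 WwGgAAMM=4 WwGgAAMm=8 WwGgAAmm=4 WwGgAaMM=8 WwGgAaMm=16 WwGgAamm=8 WwGgaaMM=4 WwGgaaMm=8 WwGgaamm=4 WwggAAMM=2 WwggAAMm=4 WwggAAmm=2 WwggAaMM=4 WwggAaMm=8 WwggAamm=4 WwggaaMM=2 WwggaaMm=4 Wwggaamm=2 wwGGAAMM=1 wwGGAAMm=2 wwGGAAmm=1 wwGGAaMM=2 wwGGAaMm=4 wwGGAamm=2 wwGGaaMM=1 wwGGaaMm=2 wwGGaamm=1 wwGgAAMM=2 wwGgAAMm=4 wwGgAAmm=2 wwGgAaMM=4 wwGgAaMm=8 wwGgAamm=4 wwGgaaMM=2 wwGgaaMm=4 wwGgaamm=2 wwggAAMM=1 wwggAAMm=2 wwggAAmm=1 wwggAaMM=2 wwggAaMm=4 wwggAamm=2 wwggaaMM=1 wwggaaMm=2 wwggaamm=1
W_ G_ aa mm hits 9/256; gcd=1; 9÷1/256÷1 = 9/256

P(W_ G_ aa mm) = 9/256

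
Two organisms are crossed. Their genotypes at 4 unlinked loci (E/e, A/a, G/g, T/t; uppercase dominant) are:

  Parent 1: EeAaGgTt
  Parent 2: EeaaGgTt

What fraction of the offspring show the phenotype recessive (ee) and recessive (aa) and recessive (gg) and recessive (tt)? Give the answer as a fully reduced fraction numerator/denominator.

EeAaGgTt gametes: EAGT×1, EAGt×1, EAgT×1, EAgt×1, EaGT×1, EaGt×1, EagT×1, Eagt×1, eAGT×1, eAGt×1, eAgT×1, eAgt×1, eaGT×1, eaGt×1, eagT×1, eagt×1
EeaaGgTt gametes: EaGT×2, EaGt×2, EagT×2, Eagt×2, eaGT×2, eaGt×2, eagT×2, eagt×2
EeAaGgTt×EeaaGgTt grid (16·16=256): EEAaGGTT=2 EEAaGGTt=4 EEAaGGtt=2 EEAaGgTT=4 EEAaGgTt=8 EEAaGgtt=4 EEAaggTT=2 EEAaggTt=4 EEAaggtt=2 EEaaGGTT=2 EEaaGGTt=4 EEaaGGtt=2 EEaaGgTT=4 EEaaGgTt=8 EEaaGgtt=4 EEaaggTT=2 EEaaggTt=4 EEaaggtt=2 EeAaGGTT=4 EeAaGGTt=8 EeAaGGtt=4 EeAaGgTT=8 EeAaGgTt=16 EeAaGgtt=8 EeAaggTT=4 EeAaggTt=8 EeAaggtt=4 EeaaGGTT=4 EeaaGGTt=8 EeaaGGtt=4 EeaaGgTT=8 EeaaGgTt=16 EeaaGgtt=8 EeaaggTT=4 EeaaggTt=8 Eeaaggtt=4 eeAaGGTT=2 eeAaGGTt=4 eeAaGGtt=2 eeAaGgTT=4 eeAaGgTt=8 eeAaGgtt=4 eeAaggTT=2 eeAaggTt=4 eeAaggtt=2 eeaaGGTT=2 eeaaGGTt=4 eeaaGGtt=2 eeaaGgTT=4 eeaaGgTt=8 eeaaGgtt=4 eeaaggTT=2 eeaaggTt=4 eeaaggtt=2
ee aa gg tt hits 2/256; gcd=2; 2÷2/256÷2 = 1/128

P(ee aa gg tt) = 1/128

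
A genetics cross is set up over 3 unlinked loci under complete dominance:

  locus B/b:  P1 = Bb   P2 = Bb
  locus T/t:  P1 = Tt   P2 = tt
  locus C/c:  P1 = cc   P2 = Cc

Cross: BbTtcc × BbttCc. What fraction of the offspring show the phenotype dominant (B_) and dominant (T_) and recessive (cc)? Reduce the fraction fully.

BbTtcc gametes: BTc×2, Btc×2, bTc×2, btc×2
BbttCc gametes: BtC×2, Btc×2, btC×2, btc×2
BbTtcc×BbttCc grid (8·8=64): BBTtCc=4 BBTtcc=4 BBttCc=4 BBttcc=4 BbTtCc=8 BbTtcc=8 BbttCc=8 Bbttcc=8 bbTtCc=4 bbTtcc=4 bbttCc=4 bbttcc=4
B_ T_ cc hits 12/64; gcd=4; 12÷4/64÷4 = 3/16

P(B_ T_ cc) = 3/16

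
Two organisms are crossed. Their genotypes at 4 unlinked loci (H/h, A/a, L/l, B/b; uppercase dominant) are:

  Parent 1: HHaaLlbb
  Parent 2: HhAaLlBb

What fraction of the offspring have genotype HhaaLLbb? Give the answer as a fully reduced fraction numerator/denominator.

HHaaLlbb gametes: HaLb×8, Halb×8
HhAaLlBb gametes: HALB×1, HALb×1, HAlB×1, HAlb×1, HaLB×1, HaLb×1, HalB×1, Halb×1, hALB×1, hALb×1, hAlB×1, hAlb×1, haLB×1, haLb×1, halB×1, halb×1
HHaaLlbb×HhAaLlBb grid (16·16=256): HHAaLLBb=8 HHAaLLbb=8 HHAaLlBb=16 HHAaLlbb=16 HHAallBb=8 HHAallbb=8 HHaaLLBb=8 HHaaLLbb=8 HHaaLlBb=16 HHaaLlbb=16 HHaallBb=8 HHaallbb=8 HhAaLLBb=8 HhAaLLbb=8 HhAaLlBb=16 HhAaLlbb=16 HhAallBb=8 HhAallbb=8 HhaaLLBb=8 HhaaLLbb=8 HhaaLlBb=16 HhaaLlbb=16 HhaallBb=8 Hhaallbb=8
HhaaLLbb hits 8/256; gcd=8; 8÷8/256÷8 = 1/32

P(HhaaLLbb) = 1/32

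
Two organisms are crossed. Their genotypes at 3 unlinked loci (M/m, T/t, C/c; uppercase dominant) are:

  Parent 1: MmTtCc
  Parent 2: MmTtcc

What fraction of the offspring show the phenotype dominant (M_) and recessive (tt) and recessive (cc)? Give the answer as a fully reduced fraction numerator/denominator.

P(M_ tt cc) = 3/32

MmTtCc gametes: MTC×1, MTc×1, MtC×1, Mtc×1, mTC×1, mTc×1, mtC×1, mtc×1
MmTtcc gametes: MTc×2, Mtc×2, mTc×2, mtc×2
MmTtCc×MmTtcc grid (8·8=64): MMTTCc=2 MMTTcc=2 MMTtCc=4 MMTtcc=4 MMttCc=2 MMttcc=2 MmTTCc=4 MmTTcc=4 MmTtCc=8 MmTtcc=8 MmttCc=4 Mmttcc=4 mmTTCc=2 mmTTcc=2 mmTtCc=4 mmTtcc=4 mmttCc=2 mmttcc=2
M_ tt cc hits 6/64; gcd=2; 6÷2/64÷2 = 3/32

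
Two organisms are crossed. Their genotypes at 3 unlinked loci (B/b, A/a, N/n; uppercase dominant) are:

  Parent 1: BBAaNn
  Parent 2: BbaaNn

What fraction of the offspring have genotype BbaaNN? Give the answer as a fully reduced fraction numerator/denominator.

P(BbaaNN) = 1/16

BBAaNn gametes: BAN×2, BAn×2, BaN×2, Ban×2
BbaaNn gametes: BaN×2, Ban×2, baN×2, ban×2
BBAaNn×BbaaNn grid (8·8=64): BBAaNN=4 BBAaNn=8 BBAann=4 BBaaNN=4 BBaaNn=8 BBaann=4 BbAaNN=4 BbAaNn=8 BbAann=4 BbaaNN=4 BbaaNn=8 Bbaann=4
BbaaNN hits 4/64; gcd=4; 4÷4/64÷4 = 1/16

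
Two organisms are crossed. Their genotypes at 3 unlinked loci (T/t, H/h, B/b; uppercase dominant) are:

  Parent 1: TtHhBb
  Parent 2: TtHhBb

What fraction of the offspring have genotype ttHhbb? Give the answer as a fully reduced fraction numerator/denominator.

P(ttHhbb) = 1/32

TtHhBb gametes: THB×1, THb×1, ThB×1, Thb×1, tHB×1, tHb×1, thB×1, thb×1
TtHhBb gametes: THB×1, THb×1, ThB×1, Thb×1, tHB×1, tHb×1, thB×1, thb×1
TtHhBb×TtHhBb grid (8·8=64): TTHHBB=1 TTHHBb=2 TTHHbb=1 TTHhBB=2 TTHhBb=4 TTHhbb=2 TThhBB=1 TThhBb=2 TThhbb=1 TtHHBB=2 TtHHBb=4 TtHHbb=2 TtHhBB=4 TtHhBb=8 TtHhbb=4 TthhBB=2 TthhBb=4 Tthhbb=2 ttHHBB=1 ttHHBb=2 ttHHbb=1 ttHhBB=2 ttHhBb=4 ttHhbb=2 tthhBB=1 tthhBb=2 tthhbb=1
ttHhbb hits 2/64; gcd=2; 2÷2/64÷2 = 1/32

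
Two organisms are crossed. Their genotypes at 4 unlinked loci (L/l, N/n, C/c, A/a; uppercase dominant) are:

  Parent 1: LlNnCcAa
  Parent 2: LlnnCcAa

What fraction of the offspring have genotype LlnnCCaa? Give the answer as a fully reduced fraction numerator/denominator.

LlNnCcAa gametes: LNCA×1, LNCa×1, LNcA×1, LNca×1, LnCA×1, LnCa×1, LncA×1, Lnca×1, lNCA×1, lNCa×1, lNcA×1, lNca×1, lnCA×1, lnCa×1, lncA×1, lnca×1
LlnnCcAa gametes: LnCA×2, LnCa×2, LncA×2, Lnca×2, lnCA×2, lnCa×2, lncA×2, lnca×2
LlNnCcAa×LlnnCcAa grid (16·16=256): LLNnCCAA=2 LLNnCCAa=4 LLNnCCaa=2 LLNnCcAA=4 LLNnCcAa=8 LLNnCcaa=4 LLNnccAA=2 LLNnccAa=4 LLNnccaa=2 LLnnCCAA=2 LLnnCCAa=4 LLnnCCaa=2 LLnnCcAA=4 LLnnCcAa=8 LLnnCcaa=4 LLnnccAA=2 LLnnccAa=4 LLnnccaa=2 LlNnCCAA=4 LlNnCCAa=8 LlNnCCaa=4 LlNnCcAA=8 LlNnCcAa=16 LlNnCcaa=8 LlNnccAA=4 LlNnccAa=8 LlNnccaa=4 LlnnCCAA=4 LlnnCCAa=8 LlnnCCaa=4 LlnnCcAA=8 LlnnCcAa=16 LlnnCcaa=8 LlnnccAA=4 LlnnccAa=8 Llnnccaa=4 llNnCCAA=2 llNnCCAa=4 llNnCCaa=2 llNnCcAA=4 llNnCcAa=8 llNnCcaa=4 llNnccAA=2 llNnccAa=4 llNnccaa=2 llnnCCAA=2 llnnCCAa=4 llnnCCaa=2 llnnCcAA=4 llnnCcAa=8 llnnCcaa=4 llnnccAA=2 llnnccAa=4 llnnccaa=2
LlnnCCaa hits 4/256; gcd=4; 4÷4/256÷4 = 1/64

P(LlnnCCaa) = 1/64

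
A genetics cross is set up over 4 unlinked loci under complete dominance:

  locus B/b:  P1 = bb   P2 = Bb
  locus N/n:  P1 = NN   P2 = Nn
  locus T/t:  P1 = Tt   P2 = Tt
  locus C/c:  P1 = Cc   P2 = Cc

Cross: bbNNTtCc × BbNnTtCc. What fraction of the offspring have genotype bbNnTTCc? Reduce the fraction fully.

bbNNTtCc gametes: bNTC×4, bNTc×4, bNtC×4, bNtc×4
BbNnTtCc gametes: BNTC×1, BNTc×1, BNtC×1, BNtc×1, BnTC×1, BnTc×1, BntC×1, Bntc×1, bNTC×1, bNTc×1, bNtC×1, bNtc×1, bnTC×1, bnTc×1, bntC×1, bntc×1
bbNNTtCc×BbNnTtCc grid (16·16=256): BbNNTTCC=4 BbNNTTCc=8 BbNNTTcc=4 BbNNTtCC=8 BbNNTtCc=16 BbNNTtcc=8 BbNNttCC=4 BbNNttCc=8 BbNNttcc=4 BbNnTTCC=4 BbNnTTCc=8 BbNnTTcc=4 BbNnTtCC=8 BbNnTtCc=16 BbNnTtcc=8 BbNnttCC=4 BbNnttCc=8 BbNnttcc=4 bbNNTTCC=4 bbNNTTCc=8 bbNNTTcc=4 bbNNTtCC=8 bbNNTtCc=16 bbNNTtcc=8 bbNNttCC=4 bbNNttCc=8 bbNNttcc=4 bbNnTTCC=4 bbNnTTCc=8 bbNnTTcc=4 bbNnTtCC=8 bbNnTtCc=16 bbNnTtcc=8 bbNnttCC=4 bbNnttCc=8 bbNnttcc=4
bbNnTTCc hits 8/256; gcd=8; 8÷8/256÷8 = 1/32

P(bbNnTTCc) = 1/32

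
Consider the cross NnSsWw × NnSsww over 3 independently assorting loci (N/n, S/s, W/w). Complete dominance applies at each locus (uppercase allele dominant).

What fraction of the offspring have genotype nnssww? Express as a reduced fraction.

P(nnssww) = 1/32

NnSsWw gametes: NSW×1, NSw×1, NsW×1, Nsw×1, nSW×1, nSw×1, nsW×1, nsw×1
NnSsww gametes: NSw×2, Nsw×2, nSw×2, nsw×2
NnSsWw×NnSsww grid (8·8=64): NNSSWw=2 NNSSww=2 NNSsWw=4 NNSsww=4 NNssWw=2 NNssww=2 NnSSWw=4 NnSSww=4 NnSsWw=8 NnSsww=8 NnssWw=4 Nnssww=4 nnSSWw=2 nnSSww=2 nnSsWw=4 nnSsww=4 nnssWw=2 nnssww=2
nnssww hits 2/64; gcd=2; 2÷2/64÷2 = 1/32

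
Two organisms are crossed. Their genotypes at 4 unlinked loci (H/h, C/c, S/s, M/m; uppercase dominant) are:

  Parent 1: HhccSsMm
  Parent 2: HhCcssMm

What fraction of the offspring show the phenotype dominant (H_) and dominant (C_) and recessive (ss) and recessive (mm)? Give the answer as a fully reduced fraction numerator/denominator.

P(H_ C_ ss mm) = 3/64

HhccSsMm gametes: HcSM×2, HcSm×2, HcsM×2, Hcsm×2, hcSM×2, hcSm×2, hcsM×2, hcsm×2
HhCcssMm gametes: HCsM×2, HCsm×2, HcsM×2, Hcsm×2, hCsM×2, hCsm×2, hcsM×2, hcsm×2
HhccSsMm×HhCcssMm grid (16·16=256): HHCcSsMM=4 HHCcSsMm=8 HHCcSsmm=4 HHCcssMM=4 HHCcssMm=8 HHCcssmm=4 HHccSsMM=4 HHccSsMm=8 HHccSsmm=4 HHccssMM=4 HHccssMm=8 HHccssmm=4 HhCcSsMM=8 HhCcSsMm=16 HhCcSsmm=8 HhCcssMM=8 HhCcssMm=16 HhCcssmm=8 HhccSsMM=8 HhccSsMm=16 HhccSsmm=8 HhccssMM=8 HhccssMm=16 Hhccssmm=8 hhCcSsMM=4 hhCcSsMm=8 hhCcSsmm=4 hhCcssMM=4 hhCcssMm=8 hhCcssmm=4 hhccSsMM=4 hhccSsMm=8 hhccSsmm=4 hhccssMM=4 hhccssMm=8 hhccssmm=4
H_ C_ ss mm hits 12/256; gcd=4; 12÷4/256÷4 = 3/64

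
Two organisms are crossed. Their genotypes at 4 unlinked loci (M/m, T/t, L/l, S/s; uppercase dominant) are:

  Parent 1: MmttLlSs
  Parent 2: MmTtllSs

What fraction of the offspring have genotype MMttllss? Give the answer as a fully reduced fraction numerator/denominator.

P(MMttllss) = 1/64

MmttLlSs gametes: MtLS×2, MtLs×2, MtlS×2, Mtls×2, mtLS×2, mtLs×2, mtlS×2, mtls×2
MmTtllSs gametes: MTlS×2, MTls×2, MtlS×2, Mtls×2, mTlS×2, mTls×2, mtlS×2, mtls×2
MmttLlSs×MmTtllSs grid (16·16=256): MMTtLlSS=4 MMTtLlSs=8 MMTtLlss=4 MMTtllSS=4 MMTtllSs=8 MMTtllss=4 MMttLlSS=4 MMttLlSs=8 MMttLlss=4 MMttllSS=4 MMttllSs=8 MMttllss=4 MmTtLlSS=8 MmTtLlSs=16 MmTtLlss=8 MmTtllSS=8 MmTtllSs=16 MmTtllss=8 MmttLlSS=8 MmttLlSs=16 MmttLlss=8 MmttllSS=8 MmttllSs=16 Mmttllss=8 mmTtLlSS=4 mmTtLlSs=8 mmTtLlss=4 mmTtllSS=4 mmTtllSs=8 mmTtllss=4 mmttLlSS=4 mmttLlSs=8 mmttLlss=4 mmttllSS=4 mmttllSs=8 mmttllss=4
MMttllss hits 4/256; gcd=4; 4÷4/256÷4 = 1/64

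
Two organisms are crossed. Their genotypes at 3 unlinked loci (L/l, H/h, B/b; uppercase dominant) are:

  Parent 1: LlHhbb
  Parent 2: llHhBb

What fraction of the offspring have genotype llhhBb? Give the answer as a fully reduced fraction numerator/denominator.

LlHhbb gametes: LHb×2, Lhb×2, lHb×2, lhb×2
llHhBb gametes: lHB×2, lHb×2, lhB×2, lhb×2
LlHhbb×llHhBb grid (8·8=64): LlHHBb=4 LlHHbb=4 LlHhBb=8 LlHhbb=8 LlhhBb=4 Llhhbb=4 llHHBb=4 llHHbb=4 llHhBb=8 llHhbb=8 llhhBb=4 llhhbb=4
llhhBb hits 4/64; gcd=4; 4÷4/64÷4 = 1/16

P(llhhBb) = 1/16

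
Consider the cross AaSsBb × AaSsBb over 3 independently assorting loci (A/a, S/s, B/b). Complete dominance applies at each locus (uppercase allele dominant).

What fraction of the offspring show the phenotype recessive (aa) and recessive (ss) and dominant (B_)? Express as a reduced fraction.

P(aa ss B_) = 3/64

AaSsBb gametes: ASB×1, ASb×1, AsB×1, Asb×1, aSB×1, aSb×1, asB×1, asb×1
AaSsBb gametes: ASB×1, ASb×1, AsB×1, Asb×1, aSB×1, aSb×1, asB×1, asb×1
AaSsBb×AaSsBb grid (8·8=64): AASSBB=1 AASSBb=2 AASSbb=1 AASsBB=2 AASsBb=4 AASsbb=2 AAssBB=1 AAssBb=2 AAssbb=1 AaSSBB=2 AaSSBb=4 AaSSbb=2 AaSsBB=4 AaSsBb=8 AaSsbb=4 AassBB=2 AassBb=4 Aassbb=2 aaSSBB=1 aaSSBb=2 aaSSbb=1 aaSsBB=2 aaSsBb=4 aaSsbb=2 aassBB=1 aassBb=2 aassbb=1
aa ss B_ hits 3/64; gcd=1; 3÷1/64÷1 = 3/64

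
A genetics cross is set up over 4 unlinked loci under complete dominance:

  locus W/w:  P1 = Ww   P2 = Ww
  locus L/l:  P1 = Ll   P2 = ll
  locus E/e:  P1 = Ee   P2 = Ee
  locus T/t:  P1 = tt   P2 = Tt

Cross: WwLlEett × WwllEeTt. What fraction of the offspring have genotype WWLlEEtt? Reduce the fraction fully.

WwLlEett gametes: WLEt×2, WLet×2, WlEt×2, Wlet×2, wLEt×2, wLet×2, wlEt×2, wlet×2
WwllEeTt gametes: WlET×2, WlEt×2, WleT×2, Wlet×2, wlET×2, wlEt×2, wleT×2, wlet×2
WwLlEett×WwllEeTt grid (16·16=256): WWLlEETt=4 WWLlEEtt=4 WWLlEeTt=8 WWLlEett=8 WWLleeTt=4 WWLleett=4 WWllEETt=4 WWllEEtt=4 WWllEeTt=8 WWllEett=8 WWlleeTt=4 WWlleett=4 WwLlEETt=8 WwLlEEtt=8 WwLlEeTt=16 WwLlEett=16 WwLleeTt=8 WwLleett=8 WwllEETt=8 WwllEEtt=8 WwllEeTt=16 WwllEett=16 WwlleeTt=8 Wwlleett=8 wwLlEETt=4 wwLlEEtt=4 wwLlEeTt=8 wwLlEett=8 wwLleeTt=4 wwLleett=4 wwllEETt=4 wwllEEtt=4 wwllEeTt=8 wwllEett=8 wwlleeTt=4 wwlleett=4
WWLlEEtt hits 4/256; gcd=4; 4÷4/256÷4 = 1/64

P(WWLlEEtt) = 1/64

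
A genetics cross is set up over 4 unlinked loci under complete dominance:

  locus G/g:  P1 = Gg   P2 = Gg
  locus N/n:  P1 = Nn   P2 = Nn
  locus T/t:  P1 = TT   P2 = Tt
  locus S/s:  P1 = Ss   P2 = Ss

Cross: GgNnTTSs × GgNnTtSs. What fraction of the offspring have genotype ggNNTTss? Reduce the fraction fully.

GgNnTTSs gametes: GNTS×2, GNTs×2, GnTS×2, GnTs×2, gNTS×2, gNTs×2, gnTS×2, gnTs×2
GgNnTtSs gametes: GNTS×1, GNTs×1, GNtS×1, GNts×1, GnTS×1, GnTs×1, GntS×1, Gnts×1, gNTS×1, gNTs×1, gNtS×1, gNts×1, gnTS×1, gnTs×1, gntS×1, gnts×1
GgNnTTSs×GgNnTtSs grid (16·16=256): GGNNTTSS=2 GGNNTTSs=4 GGNNTTss=2 GGNNTtSS=2 GGNNTtSs=4 GGNNTtss=2 GGNnTTSS=4 GGNnTTSs=8 GGNnTTss=4 GGNnTtSS=4 GGNnTtSs=8 GGNnTtss=4 GGnnTTSS=2 GGnnTTSs=4 GGnnTTss=2 GGnnTtSS=2 GGnnTtSs=4 GGnnTtss=2 GgNNTTSS=4 GgNNTTSs=8 GgNNTTss=4 GgNNTtSS=4 GgNNTtSs=8 GgNNTtss=4 GgNnTTSS=8 GgNnTTSs=16 GgNnTTss=8 GgNnTtSS=8 GgNnTtSs=16 GgNnTtss=8 GgnnTTSS=4 GgnnTTSs=8 GgnnTTss=4 GgnnTtSS=4 GgnnTtSs=8 GgnnTtss=4 ggNNTTSS=2 ggNNTTSs=4 ggNNTTss=2 ggNNTtSS=2 ggNNTtSs=4 ggNNTtss=2 ggNnTTSS=4 ggNnTTSs=8 ggNnTTss=4 ggNnTtSS=4 ggNnTtSs=8 ggNnTtss=4 ggnnTTSS=2 ggnnTTSs=4 ggnnTTss=2 ggnnTtSS=2 ggnnTtSs=4 ggnnTtss=2
ggNNTTss hits 2/256; gcd=2; 2÷2/256÷2 = 1/128

P(ggNNTTss) = 1/128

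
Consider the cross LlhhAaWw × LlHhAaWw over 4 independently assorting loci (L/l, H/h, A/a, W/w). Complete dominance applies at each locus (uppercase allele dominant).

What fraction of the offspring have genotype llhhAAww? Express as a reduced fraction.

LlhhAaWw gametes: LhAW×2, LhAw×2, LhaW×2, Lhaw×2, lhAW×2, lhAw×2, lhaW×2, lhaw×2
LlHhAaWw gametes: LHAW×1, LHAw×1, LHaW×1, LHaw×1, LhAW×1, LhAw×1, LhaW×1, Lhaw×1, lHAW×1, lHAw×1, lHaW×1, lHaw×1, lhAW×1, lhAw×1, lhaW×1, lhaw×1
LlhhAaWw×LlHhAaWw grid (16·16=256): LLHhAAWW=2 LLHhAAWw=4 LLHhAAww=2 LLHhAaWW=4 LLHhAaWw=8 LLHhAaww=4 LLHhaaWW=2 LLHhaaWw=4 LLHhaaww=2 LLhhAAWW=2 LLhhAAWw=4 LLhhAAww=2 LLhhAaWW=4 LLhhAaWw=8 LLhhAaww=4 LLhhaaWW=2 LLhhaaWw=4 LLhhaaww=2 LlHhAAWW=4 LlHhAAWw=8 LlHhAAww=4 LlHhAaWW=8 LlHhAaWw=16 LlHhAaww=8 LlHhaaWW=4 LlHhaaWw=8 LlHhaaww=4 LlhhAAWW=4 LlhhAAWw=8 LlhhAAww=4 LlhhAaWW=8 LlhhAaWw=16 LlhhAaww=8 LlhhaaWW=4 LlhhaaWw=8 Llhhaaww=4 llHhAAWW=2 llHhAAWw=4 llHhAAww=2 llHhAaWW=4 llHhAaWw=8 llHhAaww=4 llHhaaWW=2 llHhaaWw=4 llHhaaww=2 llhhAAWW=2 llhhAAWw=4 llhhAAww=2 llhhAaWW=4 llhhAaWw=8 llhhAaww=4 llhhaaWW=2 llhhaaWw=4 llhhaaww=2
llhhAAww hits 2/256; gcd=2; 2÷2/256÷2 = 1/128

P(llhhAAww) = 1/128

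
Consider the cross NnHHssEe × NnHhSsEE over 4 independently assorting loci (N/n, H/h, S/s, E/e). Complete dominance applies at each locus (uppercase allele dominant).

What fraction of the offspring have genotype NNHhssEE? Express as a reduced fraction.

P(NNHhssEE) = 1/32

NnHHssEe gametes: NHsE×4, NHse×4, nHsE×4, nHse×4
NnHhSsEE gametes: NHSE×2, NHsE×2, NhSE×2, NhsE×2, nHSE×2, nHsE×2, nhSE×2, nhsE×2
NnHHssEe×NnHhSsEE grid (16·16=256): NNHHSsEE=8 NNHHSsEe=8 NNHHssEE=8 NNHHssEe=8 NNHhSsEE=8 NNHhSsEe=8 NNHhssEE=8 NNHhssEe=8 NnHHSsEE=16 NnHHSsEe=16 NnHHssEE=16 NnHHssEe=16 NnHhSsEE=16 NnHhSsEe=16 NnHhssEE=16 NnHhssEe=16 nnHHSsEE=8 nnHHSsEe=8 nnHHssEE=8 nnHHssEe=8 nnHhSsEE=8 nnHhSsEe=8 nnHhssEE=8 nnHhssEe=8
NNHhssEE hits 8/256; gcd=8; 8÷8/256÷8 = 1/32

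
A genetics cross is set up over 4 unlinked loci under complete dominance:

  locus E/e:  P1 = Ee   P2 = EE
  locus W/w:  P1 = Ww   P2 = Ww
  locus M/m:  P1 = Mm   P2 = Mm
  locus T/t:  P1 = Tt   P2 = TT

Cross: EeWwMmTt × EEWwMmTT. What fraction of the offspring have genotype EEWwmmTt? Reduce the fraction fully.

EeWwMmTt gametes: EWMT×1, EWMt×1, EWmT×1, EWmt×1, EwMT×1, EwMt×1, EwmT×1, Ewmt×1, eWMT×1, eWMt×1, eWmT×1, eWmt×1, ewMT×1, ewMt×1, ewmT×1, ewmt×1
EEWwMmTT gametes: EWMT×4, EWmT×4, EwMT×4, EwmT×4
EeWwMmTt×EEWwMmTT grid (16·16=256): EEWWMMTT=4 EEWWMMTt=4 EEWWMmTT=8 EEWWMmTt=8 EEWWmmTT=4 EEWWmmTt=4 EEWwMMTT=8 EEWwMMTt=8 EEWwMmTT=16 EEWwMmTt=16 EEWwmmTT=8 EEWwmmTt=8 EEwwMMTT=4 EEwwMMTt=4 EEwwMmTT=8 EEwwMmTt=8 EEwwmmTT=4 EEwwmmTt=4 EeWWMMTT=4 EeWWMMTt=4 EeWWMmTT=8 EeWWMmTt=8 EeWWmmTT=4 EeWWmmTt=4 EeWwMMTT=8 EeWwMMTt=8 EeWwMmTT=16 EeWwMmTt=16 EeWwmmTT=8 EeWwmmTt=8 EewwMMTT=4 EewwMMTt=4 EewwMmTT=8 EewwMmTt=8 EewwmmTT=4 EewwmmTt=4
EEWwmmTt hits 8/256; gcd=8; 8÷8/256÷8 = 1/32

P(EEWwmmTt) = 1/32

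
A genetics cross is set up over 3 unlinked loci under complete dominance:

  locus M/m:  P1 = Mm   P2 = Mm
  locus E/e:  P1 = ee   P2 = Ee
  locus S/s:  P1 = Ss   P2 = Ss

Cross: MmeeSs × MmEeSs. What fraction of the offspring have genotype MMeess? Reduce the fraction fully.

MmeeSs gametes: MeS×2, Mes×2, meS×2, mes×2
MmEeSs gametes: MES×1, MEs×1, MeS×1, Mes×1, mES×1, mEs×1, meS×1, mes×1
MmeeSs×MmEeSs grid (8·8=64): MMEeSS=2 MMEeSs=4 MMEess=2 MMeeSS=2 MMeeSs=4 MMeess=2 MmEeSS=4 MmEeSs=8 MmEess=4 MmeeSS=4 MmeeSs=8 Mmeess=4 mmEeSS=2 mmEeSs=4 mmEess=2 mmeeSS=2 mmeeSs=4 mmeess=2
MMeess hits 2/64; gcd=2; 2÷2/64÷2 = 1/32

P(MMeess) = 1/32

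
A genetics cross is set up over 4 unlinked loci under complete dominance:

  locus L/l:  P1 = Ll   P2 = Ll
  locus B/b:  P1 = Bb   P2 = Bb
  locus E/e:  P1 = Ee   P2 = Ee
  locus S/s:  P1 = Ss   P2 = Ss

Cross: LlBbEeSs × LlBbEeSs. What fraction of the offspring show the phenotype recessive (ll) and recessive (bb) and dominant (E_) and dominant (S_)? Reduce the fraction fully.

P(ll bb E_ S_) = 9/256

LlBbEeSs gametes: LBES×1, LBEs×1, LBeS×1, LBes×1, LbES×1, LbEs×1, LbeS×1, Lbes×1, lBES×1, lBEs×1, lBeS×1, lBes×1, lbES×1, lbEs×1, lbeS×1, lbes×1
LlBbEeSs gametes: LBES×1, LBEs×1, LBeS×1, LBes×1, LbES×1, LbEs×1, LbeS×1, Lbes×1, lBES×1, lBEs×1, lBeS×1, lBes×1, lbES×1, lbEs×1, lbeS×1, lbes×1
LlBbEeSs×LlBbEeSs grid (16·16=256): LLBBEESS=1 LLBBEESs=2 LLBBEEss=1 LLBBEeSS=2 LLBBEeSs=4 LLBBEess=2 LLBBeeSS=1 LLBBeeSs=2 LLBBeess=1 LLBbEESS=2 LLBbEESs=4 LLBbEEss=2 LLBbEeSS=4 LLBbEeSs=8 LLBbEess=4 LLBbeeSS=2 LLBbeeSs=4 LLBbeess=2 LLbbEESS=1 LLbbEESs=2 LLbbEEss=1 LLbbEeSS=2 LLbbEeSs=4 LLbbEess=2 LLbbeeSS=1 LLbbeeSs=2 LLbbeess=1 LlBBEESS=2 LlBBEESs=4 LlBBEEss=2 LlBBEeSS=4 LlBBEeSs=8 LlBBEess=4 LlBBeeSS=2 LlBBeeSs=4 LlBBeess=2 LlBbEESS=4 LlBbEESs=8 LlBbEEss=4 LlBbEeSS=8 LlBbEeSs=16 LlBbEess=8 LlBbeeSS=4 LlBbeeSs=8 LlBbeess=4 LlbbEESS=2 LlbbEESs=4 LlbbEEss=2 LlbbEeSS=4 LlbbEeSs=8 LlbbEess=4 LlbbeeSS=2 LlbbeeSs=4 Llbbeess=2 llBBEESS=1 llBBEESs=2 llBBEEss=1 llBBEeSS=2 llBBEeSs=4 llBBEess=2 llBBeeSS=1 llBBeeSs=2 llBBeess=1 llBbEESS=2 llBbEESs=4 llBbEEss=2 llBbEeSS=4 llBbEeSs=8 llBbEess=4 llBbeeSS=2 llBbeeSs=4 llBbeess=2 llbbEESS=1 llbbEESs=2 llbbEEss=1 llbbEeSS=2 llbbEeSs=4 llbbEess=2 llbbeeSS=1 llbbeeSs=2 llbbeess=1
ll bb E_ S_ hits 9/256; gcd=1; 9÷1/256÷1 = 9/256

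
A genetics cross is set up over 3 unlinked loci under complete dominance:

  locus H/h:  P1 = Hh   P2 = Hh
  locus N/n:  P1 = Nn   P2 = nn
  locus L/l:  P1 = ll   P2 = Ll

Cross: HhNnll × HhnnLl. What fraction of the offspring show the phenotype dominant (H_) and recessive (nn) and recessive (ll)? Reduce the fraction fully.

P(H_ nn ll) = 3/16

HhNnll gametes: HNl×2, Hnl×2, hNl×2, hnl×2
HhnnLl gametes: HnL×2, Hnl×2, hnL×2, hnl×2
HhNnll×HhnnLl grid (8·8=64): HHNnLl=4 HHNnll=4 HHnnLl=4 HHnnll=4 HhNnLl=8 HhNnll=8 HhnnLl=8 Hhnnll=8 hhNnLl=4 hhNnll=4 hhnnLl=4 hhnnll=4
H_ nn ll hits 12/64; gcd=4; 12÷4/64÷4 = 3/16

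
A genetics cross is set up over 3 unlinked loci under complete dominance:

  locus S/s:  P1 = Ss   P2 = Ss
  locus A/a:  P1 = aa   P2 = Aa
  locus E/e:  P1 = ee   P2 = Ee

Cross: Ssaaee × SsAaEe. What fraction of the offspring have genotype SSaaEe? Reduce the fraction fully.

Ssaaee gametes: Sae×4, sae×4
SsAaEe gametes: SAE×1, SAe×1, SaE×1, Sae×1, sAE×1, sAe×1, saE×1, sae×1
Ssaaee×SsAaEe grid (8·8=64): SSAaEe=4 SSAaee=4 SSaaEe=4 SSaaee=4 SsAaEe=8 SsAaee=8 SsaaEe=8 Ssaaee=8 ssAaEe=4 ssAaee=4 ssaaEe=4 ssaaee=4
SSaaEe hits 4/64; gcd=4; 4÷4/64÷4 = 1/16

P(SSaaEe) = 1/16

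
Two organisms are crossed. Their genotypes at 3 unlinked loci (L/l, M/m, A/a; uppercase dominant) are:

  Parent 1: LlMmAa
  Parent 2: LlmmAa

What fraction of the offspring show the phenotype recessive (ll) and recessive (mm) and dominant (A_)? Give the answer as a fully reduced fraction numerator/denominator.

LlMmAa gametes: LMA×1, LMa×1, LmA×1, Lma×1, lMA×1, lMa×1, lmA×1, lma×1
LlmmAa gametes: LmA×2, Lma×2, lmA×2, lma×2
LlMmAa×LlmmAa grid (8·8=64): LLMmAA=2 LLMmAa=4 LLMmaa=2 LLmmAA=2 LLmmAa=4 LLmmaa=2 LlMmAA=4 LlMmAa=8 LlMmaa=4 LlmmAA=4 LlmmAa=8 Llmmaa=4 llMmAA=2 llMmAa=4 llMmaa=2 llmmAA=2 llmmAa=4 llmmaa=2
ll mm A_ hits 6/64; gcd=2; 6÷2/64÷2 = 3/32

P(ll mm A_) = 3/32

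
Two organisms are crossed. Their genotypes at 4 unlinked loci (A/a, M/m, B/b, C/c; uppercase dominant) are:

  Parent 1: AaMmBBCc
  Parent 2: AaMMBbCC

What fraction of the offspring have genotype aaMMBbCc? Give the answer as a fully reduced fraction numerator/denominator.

AaMmBBCc gametes: AMBC×2, AMBc×2, AmBC×2, AmBc×2, aMBC×2, aMBc×2, amBC×2, amBc×2
AaMMBbCC gametes: AMBC×4, AMbC×4, aMBC×4, aMbC×4
AaMmBBCc×AaMMBbCC grid (16·16=256): AAMMBBCC=8 AAMMBBCc=8 AAMMBbCC=8 AAMMBbCc=8 AAMmBBCC=8 AAMmBBCc=8 AAMmBbCC=8 AAMmBbCc=8 AaMMBBCC=16 AaMMBBCc=16 AaMMBbCC=16 AaMMBbCc=16 AaMmBBCC=16 AaMmBBCc=16 AaMmBbCC=16 AaMmBbCc=16 aaMMBBCC=8 aaMMBBCc=8 aaMMBbCC=8 aaMMBbCc=8 aaMmBBCC=8 aaMmBBCc=8 aaMmBbCC=8 aaMmBbCc=8
aaMMBbCc hits 8/256; gcd=8; 8÷8/256÷8 = 1/32

P(aaMMBbCc) = 1/32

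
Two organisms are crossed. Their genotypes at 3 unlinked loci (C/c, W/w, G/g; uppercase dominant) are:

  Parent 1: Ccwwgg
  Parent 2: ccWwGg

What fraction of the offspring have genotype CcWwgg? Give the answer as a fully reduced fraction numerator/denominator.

Ccwwgg gametes: Cwg×4, cwg×4
ccWwGg gametes: cWG×2, cWg×2, cwG×2, cwg×2
Ccwwgg×ccWwGg grid (8·8=64): CcWwGg=8 CcWwgg=8 CcwwGg=8 Ccwwgg=8 ccWwGg=8 ccWwgg=8 ccwwGg=8 ccwwgg=8
CcWwgg hits 8/64; gcd=8; 8÷8/64÷8 = 1/8

P(CcWwgg) = 1/8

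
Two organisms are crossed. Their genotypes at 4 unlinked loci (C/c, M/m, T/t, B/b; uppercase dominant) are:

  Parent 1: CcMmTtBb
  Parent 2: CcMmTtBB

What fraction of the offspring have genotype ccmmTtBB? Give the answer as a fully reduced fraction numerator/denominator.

CcMmTtBb gametes: CMTB×1, CMTb×1, CMtB×1, CMtb×1, CmTB×1, CmTb×1, CmtB×1, Cmtb×1, cMTB×1, cMTb×1, cMtB×1, cMtb×1, cmTB×1, cmTb×1, cmtB×1, cmtb×1
CcMmTtBB gametes: CMTB×2, CMtB×2, CmTB×2, CmtB×2, cMTB×2, cMtB×2, cmTB×2, cmtB×2
CcMmTtBb×CcMmTtBB grid (16·16=256): CCMMTTBB=2 CCMMTTBb=2 CCMMTtBB=4 CCMMTtBb=4 CCMMttBB=2 CCMMttBb=2 CCMmTTBB=4 CCMmTTBb=4 CCMmTtBB=8 CCMmTtBb=8 CCMmttBB=4 CCMmttBb=4 CCmmTTBB=2 CCmmTTBb=2 CCmmTtBB=4 CCmmTtBb=4 CCmmttBB=2 CCmmttBb=2 CcMMTTBB=4 CcMMTTBb=4 CcMMTtBB=8 CcMMTtBb=8 CcMMttBB=4 CcMMttBb=4 CcMmTTBB=8 CcMmTTBb=8 CcMmTtBB=16 CcMmTtBb=16 CcMmttBB=8 CcMmttBb=8 CcmmTTBB=4 CcmmTTBb=4 CcmmTtBB=8 CcmmTtBb=8 CcmmttBB=4 CcmmttBb=4 ccMMTTBB=2 ccMMTTBb=2 ccMMTtBB=4 ccMMTtBb=4 ccMMttBB=2 ccMMttBb=2 ccMmTTBB=4 ccMmTTBb=4 ccMmTtBB=8 ccMmTtBb=8 ccMmttBB=4 ccMmttBb=4 ccmmTTBB=2 ccmmTTBb=2 ccmmTtBB=4 ccmmTtBb=4 ccmmttBB=2 ccmmttBb=2
ccmmTtBB hits 4/256; gcd=4; 4÷4/256÷4 = 1/64

P(ccmmTtBB) = 1/64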